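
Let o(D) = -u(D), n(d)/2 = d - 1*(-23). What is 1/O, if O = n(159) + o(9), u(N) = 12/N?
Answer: 3/1088 ≈ 0.0027574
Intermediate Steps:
n(d) = 46 + 2*d (n(d) = 2*(d - 1*(-23)) = 2*(d + 23) = 2*(23 + d) = 46 + 2*d)
o(D) = -12/D
O = 1088/3 (O = (46 + 2*159) - 12/9 = (46 + 318) - 12*⅑ = 364 - 4/3 = 1088/3 ≈ 362.67)
1/O = 1/(1088/3) = 3/1088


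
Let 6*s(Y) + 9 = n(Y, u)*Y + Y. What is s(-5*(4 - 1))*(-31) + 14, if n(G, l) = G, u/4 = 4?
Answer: -2049/2 ≈ -1024.5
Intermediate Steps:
u = 16 (u = 4*4 = 16)
s(Y) = -3/2 + Y/6 + Y²/6 (s(Y) = -3/2 + (Y*Y + Y)/6 = -3/2 + (Y² + Y)/6 = -3/2 + (Y + Y²)/6 = -3/2 + (Y/6 + Y²/6) = -3/2 + Y/6 + Y²/6)
s(-5*(4 - 1))*(-31) + 14 = (-3/2 + (-5*(4 - 1))/6 + (-5*(4 - 1))²/6)*(-31) + 14 = (-3/2 + (-5*3)/6 + (-5*3)²/6)*(-31) + 14 = (-3/2 + (⅙)*(-15) + (⅙)*(-15)²)*(-31) + 14 = (-3/2 - 5/2 + (⅙)*225)*(-31) + 14 = (-3/2 - 5/2 + 75/2)*(-31) + 14 = (67/2)*(-31) + 14 = -2077/2 + 14 = -2049/2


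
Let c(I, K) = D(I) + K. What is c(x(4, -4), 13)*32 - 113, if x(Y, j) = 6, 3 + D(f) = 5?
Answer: 367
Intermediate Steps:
D(f) = 2 (D(f) = -3 + 5 = 2)
c(I, K) = 2 + K
c(x(4, -4), 13)*32 - 113 = (2 + 13)*32 - 113 = 15*32 - 113 = 480 - 113 = 367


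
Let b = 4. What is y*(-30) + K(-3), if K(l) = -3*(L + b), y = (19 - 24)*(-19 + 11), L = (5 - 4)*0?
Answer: -1212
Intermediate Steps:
L = 0 (L = 1*0 = 0)
y = 40 (y = -5*(-8) = 40)
K(l) = -12 (K(l) = -3*(0 + 4) = -3*4 = -12)
y*(-30) + K(-3) = 40*(-30) - 12 = -1200 - 12 = -1212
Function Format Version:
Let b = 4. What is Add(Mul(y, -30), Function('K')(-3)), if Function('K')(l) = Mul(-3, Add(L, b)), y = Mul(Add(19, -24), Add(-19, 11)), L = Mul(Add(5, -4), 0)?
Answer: -1212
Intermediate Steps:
L = 0 (L = Mul(1, 0) = 0)
y = 40 (y = Mul(-5, -8) = 40)
Function('K')(l) = -12 (Function('K')(l) = Mul(-3, Add(0, 4)) = Mul(-3, 4) = -12)
Add(Mul(y, -30), Function('K')(-3)) = Add(Mul(40, -30), -12) = Add(-1200, -12) = -1212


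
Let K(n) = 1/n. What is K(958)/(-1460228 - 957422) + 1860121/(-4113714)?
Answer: -2154121217633207/4763904392355900 ≈ -0.45218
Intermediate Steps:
K(958)/(-1460228 - 957422) + 1860121/(-4113714) = 1/(958*(-1460228 - 957422)) + 1860121/(-4113714) = (1/958)/(-2417650) + 1860121*(-1/4113714) = (1/958)*(-1/2417650) - 1860121/4113714 = -1/2316108700 - 1860121/4113714 = -2154121217633207/4763904392355900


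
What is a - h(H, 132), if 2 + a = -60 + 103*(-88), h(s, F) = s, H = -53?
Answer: -9073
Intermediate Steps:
a = -9126 (a = -2 + (-60 + 103*(-88)) = -2 + (-60 - 9064) = -2 - 9124 = -9126)
a - h(H, 132) = -9126 - 1*(-53) = -9126 + 53 = -9073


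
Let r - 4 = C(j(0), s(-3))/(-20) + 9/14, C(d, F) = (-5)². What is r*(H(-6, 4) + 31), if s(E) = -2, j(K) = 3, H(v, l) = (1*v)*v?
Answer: 6365/28 ≈ 227.32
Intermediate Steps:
H(v, l) = v² (H(v, l) = v*v = v²)
C(d, F) = 25
r = 95/28 (r = 4 + (25/(-20) + 9/14) = 4 + (25*(-1/20) + 9*(1/14)) = 4 + (-5/4 + 9/14) = 4 - 17/28 = 95/28 ≈ 3.3929)
r*(H(-6, 4) + 31) = 95*((-6)² + 31)/28 = 95*(36 + 31)/28 = (95/28)*67 = 6365/28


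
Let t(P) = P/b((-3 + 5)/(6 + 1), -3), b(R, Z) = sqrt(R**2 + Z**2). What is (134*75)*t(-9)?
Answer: -126630*sqrt(445)/89 ≈ -30014.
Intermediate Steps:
t(P) = 7*P*sqrt(445)/445 (t(P) = P/(sqrt(((-3 + 5)/(6 + 1))**2 + (-3)**2)) = P/(sqrt((2/7)**2 + 9)) = P/(sqrt(4/49 + 9)) = P/(sqrt(445/49)) = P/((sqrt(445)/7)) = P*(7*sqrt(445)/445) = 7*P*sqrt(445)/445)
(134*75)*t(-9) = (134*75)*((7/445)*(-9)*sqrt(445)) = 10050*(-63*sqrt(445)/445) = -126630*sqrt(445)/89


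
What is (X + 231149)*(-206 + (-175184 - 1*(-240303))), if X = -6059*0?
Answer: 15004575037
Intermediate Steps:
X = 0
(X + 231149)*(-206 + (-175184 - 1*(-240303))) = (0 + 231149)*(-206 + (-175184 - 1*(-240303))) = 231149*(-206 + (-175184 + 240303)) = 231149*(-206 + 65119) = 231149*64913 = 15004575037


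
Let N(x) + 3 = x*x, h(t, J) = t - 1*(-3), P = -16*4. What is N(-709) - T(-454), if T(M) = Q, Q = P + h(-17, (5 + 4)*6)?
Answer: 502756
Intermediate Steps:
P = -64
h(t, J) = 3 + t (h(t, J) = t + 3 = 3 + t)
Q = -78 (Q = -64 + (3 - 17) = -64 - 14 = -78)
T(M) = -78
N(x) = -3 + x² (N(x) = -3 + x*x = -3 + x²)
N(-709) - T(-454) = (-3 + (-709)²) - 1*(-78) = (-3 + 502681) + 78 = 502678 + 78 = 502756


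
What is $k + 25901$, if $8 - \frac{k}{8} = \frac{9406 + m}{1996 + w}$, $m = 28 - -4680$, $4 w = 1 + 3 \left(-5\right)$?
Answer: $\frac{103244701}{3985} \approx 25908.0$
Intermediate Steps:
$w = - \frac{7}{2}$ ($w = \frac{1 + 3 \left(-5\right)}{4} = \frac{1 - 15}{4} = \frac{1}{4} \left(-14\right) = - \frac{7}{2} \approx -3.5$)
$m = 4708$ ($m = 28 + 4680 = 4708$)
$k = \frac{29216}{3985}$ ($k = 64 - 8 \frac{9406 + 4708}{1996 - \frac{7}{2}} = 64 - 8 \frac{14114}{\frac{3985}{2}} = 64 - 8 \cdot 14114 \cdot \frac{2}{3985} = 64 - \frac{225824}{3985} = \frac{29216}{3985} \approx 7.3315$)
$k + 25901 = \frac{29216}{3985} + 25901 = \frac{103244701}{3985}$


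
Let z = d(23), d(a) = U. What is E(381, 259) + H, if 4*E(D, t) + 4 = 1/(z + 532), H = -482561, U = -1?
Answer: -1024961687/2124 ≈ -4.8256e+5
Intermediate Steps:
d(a) = -1
z = -1
E(D, t) = -2123/2124 (E(D, t) = -1 + 1/(4*(-1 + 532)) = -1 + (¼)/531 = -1 + (¼)*(1/531) = -1 + 1/2124 = -2123/2124)
E(381, 259) + H = -2123/2124 - 482561 = -1024961687/2124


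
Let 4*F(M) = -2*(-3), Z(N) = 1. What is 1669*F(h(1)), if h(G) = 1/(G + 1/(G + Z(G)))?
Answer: 5007/2 ≈ 2503.5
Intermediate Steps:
h(G) = 1/(G + 1/(1 + G)) (h(G) = 1/(G + 1/(G + 1)) = 1/(G + 1/(1 + G)))
F(M) = 3/2 (F(M) = (-2*(-3))/4 = (¼)*6 = 3/2)
1669*F(h(1)) = 1669*(3/2) = 5007/2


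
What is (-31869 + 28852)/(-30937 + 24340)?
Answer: 3017/6597 ≈ 0.45733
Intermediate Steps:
(-31869 + 28852)/(-30937 + 24340) = -3017/(-6597) = -3017*(-1/6597) = 3017/6597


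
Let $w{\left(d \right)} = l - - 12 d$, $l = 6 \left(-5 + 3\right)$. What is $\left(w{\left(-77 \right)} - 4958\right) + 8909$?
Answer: $3015$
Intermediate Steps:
$l = -12$ ($l = 6 \left(-2\right) = -12$)
$w{\left(d \right)} = -12 + 12 d$ ($w{\left(d \right)} = -12 - - 12 d = -12 + 12 d$)
$\left(w{\left(-77 \right)} - 4958\right) + 8909 = \left(\left(-12 + 12 \left(-77\right)\right) - 4958\right) + 8909 = \left(\left(-12 - 924\right) - 4958\right) + 8909 = \left(-936 - 4958\right) + 8909 = -5894 + 8909 = 3015$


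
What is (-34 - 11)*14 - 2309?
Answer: -2939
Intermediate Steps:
(-34 - 11)*14 - 2309 = -45*14 - 2309 = -630 - 2309 = -2939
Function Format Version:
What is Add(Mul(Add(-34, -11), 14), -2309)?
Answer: -2939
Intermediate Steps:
Add(Mul(Add(-34, -11), 14), -2309) = Add(Mul(-45, 14), -2309) = Add(-630, -2309) = -2939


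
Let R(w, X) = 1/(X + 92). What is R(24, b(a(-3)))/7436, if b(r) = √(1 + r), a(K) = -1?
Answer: 1/684112 ≈ 1.4617e-6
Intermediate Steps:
R(w, X) = 1/(92 + X)
R(24, b(a(-3)))/7436 = 1/((92 + √(1 - 1))*7436) = (1/7436)/(92 + √0) = (1/7436)/(92 + 0) = (1/7436)/92 = (1/92)*(1/7436) = 1/684112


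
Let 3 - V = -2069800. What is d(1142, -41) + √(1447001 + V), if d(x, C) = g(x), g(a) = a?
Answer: 1142 + 6*√97689 ≈ 3017.3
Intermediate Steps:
V = 2069803 (V = 3 - 1*(-2069800) = 3 + 2069800 = 2069803)
d(x, C) = x
d(1142, -41) + √(1447001 + V) = 1142 + √(1447001 + 2069803) = 1142 + √3516804 = 1142 + 6*√97689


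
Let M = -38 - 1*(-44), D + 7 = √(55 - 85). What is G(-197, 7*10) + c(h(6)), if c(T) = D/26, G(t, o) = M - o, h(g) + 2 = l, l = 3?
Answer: -1671/26 + I*√30/26 ≈ -64.269 + 0.21066*I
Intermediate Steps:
h(g) = 1 (h(g) = -2 + 3 = 1)
D = -7 + I*√30 (D = -7 + √(55 - 85) = -7 + √(-30) = -7 + I*√30 ≈ -7.0 + 5.4772*I)
M = 6 (M = -38 + 44 = 6)
G(t, o) = 6 - o
c(T) = -7/26 + I*√30/26 (c(T) = (-7 + I*√30)/26 = (-7 + I*√30)*(1/26) = -7/26 + I*√30/26)
G(-197, 7*10) + c(h(6)) = (6 - 7*10) + (-7/26 + I*√30/26) = (6 - 1*70) + (-7/26 + I*√30/26) = (6 - 70) + (-7/26 + I*√30/26) = -64 + (-7/26 + I*√30/26) = -1671/26 + I*√30/26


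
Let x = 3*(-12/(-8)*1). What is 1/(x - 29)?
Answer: -2/49 ≈ -0.040816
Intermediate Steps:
x = 9/2 (x = 3*(-12*(-1/8)*1) = 3*((3/2)*1) = 3*(3/2) = 9/2 ≈ 4.5000)
1/(x - 29) = 1/(9/2 - 29) = 1/(-49/2) = -2/49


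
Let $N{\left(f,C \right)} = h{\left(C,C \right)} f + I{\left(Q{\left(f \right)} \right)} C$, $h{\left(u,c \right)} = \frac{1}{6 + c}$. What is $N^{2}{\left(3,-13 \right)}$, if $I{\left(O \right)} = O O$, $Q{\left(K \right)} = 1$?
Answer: $\frac{8836}{49} \approx 180.33$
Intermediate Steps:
$I{\left(O \right)} = O^{2}$
$N{\left(f,C \right)} = C + \frac{f}{6 + C}$ ($N{\left(f,C \right)} = \frac{f}{6 + C} + 1^{2} C = \frac{f}{6 + C} + 1 C = \frac{f}{6 + C} + C = C + \frac{f}{6 + C}$)
$N^{2}{\left(3,-13 \right)} = \left(\frac{3 - 13 \left(6 - 13\right)}{6 - 13}\right)^{2} = \left(\frac{3 - -91}{-7}\right)^{2} = \left(- \frac{3 + 91}{7}\right)^{2} = \left(\left(- \frac{1}{7}\right) 94\right)^{2} = \left(- \frac{94}{7}\right)^{2} = \frac{8836}{49}$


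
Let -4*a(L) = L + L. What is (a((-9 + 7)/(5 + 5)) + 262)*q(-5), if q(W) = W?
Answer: -2621/2 ≈ -1310.5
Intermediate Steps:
a(L) = -L/2 (a(L) = -(L + L)/4 = -L/2)
(a((-9 + 7)/(5 + 5)) + 262)*q(-5) = (-(-9 + 7)/(2*(5 + 5)) + 262)*(-5) = (-(-1)/10 + 262)*(-5) = (-½*(-⅕) + 262)*(-5) = (⅒ + 262)*(-5) = (2621/10)*(-5) = -2621/2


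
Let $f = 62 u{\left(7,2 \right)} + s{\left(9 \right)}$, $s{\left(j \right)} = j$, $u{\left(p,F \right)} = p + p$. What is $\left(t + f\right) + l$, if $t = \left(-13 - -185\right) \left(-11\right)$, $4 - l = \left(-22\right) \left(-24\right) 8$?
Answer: $-5235$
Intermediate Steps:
$u{\left(p,F \right)} = 2 p$
$l = -4220$ ($l = 4 - \left(-22\right) \left(-24\right) 8 = 4 - 528 \cdot 8 = 4 - 4224 = -4220$)
$f = 877$ ($f = 62 \cdot 2 \cdot 7 + 9 = 62 \cdot 14 + 9 = 868 + 9 = 877$)
$t = -1892$ ($t = \left(-13 + 185\right) \left(-11\right) = 172 \left(-11\right) = -1892$)
$\left(t + f\right) + l = \left(-1892 + 877\right) - 4220 = -1015 - 4220 = -5235$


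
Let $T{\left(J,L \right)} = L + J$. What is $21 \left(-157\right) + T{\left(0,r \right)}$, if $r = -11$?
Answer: $-3308$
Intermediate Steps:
$T{\left(J,L \right)} = J + L$
$21 \left(-157\right) + T{\left(0,r \right)} = 21 \left(-157\right) + \left(0 - 11\right) = -3297 - 11 = -3308$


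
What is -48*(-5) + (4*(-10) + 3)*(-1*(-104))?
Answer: -3608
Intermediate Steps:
-48*(-5) + (4*(-10) + 3)*(-1*(-104)) = 240 + (-40 + 3)*104 = 240 - 37*104 = 240 - 3848 = -3608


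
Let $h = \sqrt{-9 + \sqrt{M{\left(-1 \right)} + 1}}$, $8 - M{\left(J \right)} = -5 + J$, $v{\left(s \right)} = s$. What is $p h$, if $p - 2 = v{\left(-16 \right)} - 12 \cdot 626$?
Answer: $- 7526 i \sqrt{9 - \sqrt{15}} \approx - 17041.0 i$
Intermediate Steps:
$M{\left(J \right)} = 13 - J$ ($M{\left(J \right)} = 8 - \left(-5 + J\right) = 13 - J$)
$p = -7526$ ($p = 2 - \left(16 + 12 \cdot 626\right) = 2 - 7528 = -7526$)
$h = \sqrt{-9 + \sqrt{15}}$ ($h = \sqrt{-9 + \sqrt{\left(13 - -1\right) + 1}} = \sqrt{-9 + \sqrt{\left(13 + 1\right) + 1}} = \sqrt{-9 + \sqrt{14 + 1}} = \sqrt{-9 + \sqrt{15}} \approx 2.2643 i$)
$p h = - 7526 \sqrt{-9 + \sqrt{15}}$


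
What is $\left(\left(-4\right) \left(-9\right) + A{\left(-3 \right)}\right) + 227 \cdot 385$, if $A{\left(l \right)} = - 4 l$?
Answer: $87443$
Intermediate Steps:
$\left(\left(-4\right) \left(-9\right) + A{\left(-3 \right)}\right) + 227 \cdot 385 = \left(\left(-4\right) \left(-9\right) - -12\right) + 227 \cdot 385 = \left(36 + 12\right) + 87395 = 48 + 87395 = 87443$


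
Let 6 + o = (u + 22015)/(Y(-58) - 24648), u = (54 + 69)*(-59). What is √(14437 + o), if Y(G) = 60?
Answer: √242338419610/4098 ≈ 120.13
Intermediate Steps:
u = -7257 (u = 123*(-59) = -7257)
o = -81143/12294 (o = -6 + (-7257 + 22015)/(60 - 24648) = -6 + 14758/(-24588) = -6 + 14758*(-1/24588) = -6 - 7379/12294 = -81143/12294 ≈ -6.6002)
√(14437 + o) = √(14437 - 81143/12294) = √(177407335/12294) = √242338419610/4098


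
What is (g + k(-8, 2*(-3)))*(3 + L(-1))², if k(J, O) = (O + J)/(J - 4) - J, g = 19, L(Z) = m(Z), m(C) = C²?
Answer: 1352/3 ≈ 450.67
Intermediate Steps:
L(Z) = Z²
k(J, O) = -J + (J + O)/(-4 + J) (k(J, O) = (J + O)/(-4 + J) - J = -J + (J + O)/(-4 + J))
(g + k(-8, 2*(-3)))*(3 + L(-1))² = (19 + (2*(-3) - 1*(-8)² + 5*(-8))/(-4 - 8))*(3 + (-1)²)² = (19 + (-6 - 1*64 - 40)/(-12))*(3 + 1)² = (19 - (-6 - 64 - 40)/12)*4² = (19 - 1/12*(-110))*16 = (19 + 55/6)*16 = (169/6)*16 = 1352/3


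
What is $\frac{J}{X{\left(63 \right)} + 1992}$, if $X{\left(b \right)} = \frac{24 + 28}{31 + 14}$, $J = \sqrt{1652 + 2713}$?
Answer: $\frac{135 \sqrt{485}}{89692} \approx 0.033148$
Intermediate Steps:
$J = 3 \sqrt{485}$ ($J = \sqrt{4365} = 3 \sqrt{485} \approx 66.068$)
$X{\left(b \right)} = \frac{52}{45}$
$\frac{J}{X{\left(63 \right)} + 1992} = \frac{3 \sqrt{485}}{\frac{52}{45} + 1992} = \frac{3 \sqrt{485}}{\frac{89692}{45}} = 3 \sqrt{485} \cdot \frac{45}{89692} = \frac{135 \sqrt{485}}{89692}$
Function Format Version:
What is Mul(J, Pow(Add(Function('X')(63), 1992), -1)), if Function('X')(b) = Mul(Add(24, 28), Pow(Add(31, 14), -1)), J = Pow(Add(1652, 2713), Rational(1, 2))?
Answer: Mul(Rational(135, 89692), Pow(485, Rational(1, 2))) ≈ 0.033148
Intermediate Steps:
J = Mul(3, Pow(485, Rational(1, 2))) (J = Pow(4365, Rational(1, 2)) = Mul(3, Pow(485, Rational(1, 2))) ≈ 66.068)
Function('X')(b) = Rational(52, 45) (Function('X')(b) = Mul(52, Pow(45, -1)) = Mul(52, Rational(1, 45)) = Rational(52, 45))
Mul(J, Pow(Add(Function('X')(63), 1992), -1)) = Mul(Mul(3, Pow(485, Rational(1, 2))), Pow(Add(Rational(52, 45), 1992), -1)) = Mul(Mul(3, Pow(485, Rational(1, 2))), Pow(Rational(89692, 45), -1)) = Mul(Mul(3, Pow(485, Rational(1, 2))), Rational(45, 89692)) = Mul(Rational(135, 89692), Pow(485, Rational(1, 2)))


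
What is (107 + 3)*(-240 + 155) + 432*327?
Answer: 131914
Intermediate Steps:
(107 + 3)*(-240 + 155) + 432*327 = 110*(-85) + 141264 = -9350 + 141264 = 131914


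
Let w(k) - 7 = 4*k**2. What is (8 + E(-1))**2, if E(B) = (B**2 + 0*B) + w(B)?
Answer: 400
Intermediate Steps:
w(k) = 7 + 4*k**2
E(B) = 7 + 5*B**2 (E(B) = (B**2 + 0*B) + (7 + 4*B**2) = (B**2 + 0) + (7 + 4*B**2) = B**2 + (7 + 4*B**2) = 7 + 5*B**2)
(8 + E(-1))**2 = (8 + (7 + 5*(-1)**2))**2 = (8 + (7 + 5*1))**2 = (8 + (7 + 5))**2 = (8 + 12)**2 = 20**2 = 400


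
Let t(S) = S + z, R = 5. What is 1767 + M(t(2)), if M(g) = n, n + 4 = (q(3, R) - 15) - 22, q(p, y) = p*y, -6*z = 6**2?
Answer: 1741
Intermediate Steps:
z = -6 (z = -1/6*6**2 = -1/6*36 = -6)
t(S) = -6 + S (t(S) = S - 6 = -6 + S)
n = -26 (n = -4 + ((3*5 - 15) - 22) = -4 + ((15 - 15) - 22) = -4 + (0 - 22) = -4 - 22 = -26)
M(g) = -26
1767 + M(t(2)) = 1767 - 26 = 1741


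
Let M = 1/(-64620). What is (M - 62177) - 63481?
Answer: -8120019961/64620 ≈ -1.2566e+5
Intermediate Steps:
M = -1/64620 ≈ -1.5475e-5
(M - 62177) - 63481 = (-1/64620 - 62177) - 63481 = -4017877741/64620 - 63481 = -8120019961/64620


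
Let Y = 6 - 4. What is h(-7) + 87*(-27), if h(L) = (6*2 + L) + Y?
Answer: -2342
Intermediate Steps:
Y = 2
h(L) = 14 + L (h(L) = (6*2 + L) + 2 = (12 + L) + 2 = 14 + L)
h(-7) + 87*(-27) = (14 - 7) + 87*(-27) = 7 - 2349 = -2342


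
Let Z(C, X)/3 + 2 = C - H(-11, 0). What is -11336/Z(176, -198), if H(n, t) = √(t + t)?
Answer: -5668/261 ≈ -21.716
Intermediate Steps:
H(n, t) = √2*√t (H(n, t) = √(2*t) = √2*√t)
Z(C, X) = -6 + 3*C (Z(C, X) = -6 + 3*(C - √2*√0) = -6 + 3*(C - √2*0) = -6 + 3*(C - 1*0) = -6 + 3*(C + 0) = -6 + 3*C)
-11336/Z(176, -198) = -11336/(-6 + 3*176) = -11336/(-6 + 528) = -11336/522 = -11336*1/522 = -5668/261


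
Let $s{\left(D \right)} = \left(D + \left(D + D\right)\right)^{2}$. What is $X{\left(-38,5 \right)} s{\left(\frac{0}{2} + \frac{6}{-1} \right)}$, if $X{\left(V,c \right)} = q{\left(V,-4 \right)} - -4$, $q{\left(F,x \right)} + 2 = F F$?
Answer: $468504$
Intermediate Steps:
$q{\left(F,x \right)} = -2 + F^{2}$ ($q{\left(F,x \right)} = -2 + F F = -2 + F^{2}$)
$X{\left(V,c \right)} = 2 + V^{2}$ ($X{\left(V,c \right)} = \left(-2 + V^{2}\right) - -4 = \left(-2 + V^{2}\right) + 4 = 2 + V^{2}$)
$s{\left(D \right)} = 9 D^{2}$ ($s{\left(D \right)} = \left(D + 2 D\right)^{2} = \left(3 D\right)^{2} = 9 D^{2}$)
$X{\left(-38,5 \right)} s{\left(\frac{0}{2} + \frac{6}{-1} \right)} = \left(2 + \left(-38\right)^{2}\right) 9 \left(\frac{0}{2} + \frac{6}{-1}\right)^{2} = \left(2 + 1444\right) 9 \left(0 \cdot \frac{1}{2} + 6 \left(-1\right)\right)^{2} = 1446 \cdot 9 \left(0 - 6\right)^{2} = 1446 \cdot 9 \left(-6\right)^{2} = 1446 \cdot 9 \cdot 36 = 1446 \cdot 324 = 468504$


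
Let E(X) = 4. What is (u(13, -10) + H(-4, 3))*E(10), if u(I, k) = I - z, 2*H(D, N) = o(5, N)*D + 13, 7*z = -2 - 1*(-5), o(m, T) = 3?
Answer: 366/7 ≈ 52.286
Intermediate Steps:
z = 3/7 (z = (-2 - 1*(-5))/7 = (-2 + 5)/7 = (⅐)*3 = 3/7 ≈ 0.42857)
H(D, N) = 13/2 + 3*D/2 (H(D, N) = (3*D + 13)/2 = (13 + 3*D)/2 = 13/2 + 3*D/2)
u(I, k) = -3/7 + I (u(I, k) = I - 1*3/7 = I - 3/7 = -3/7 + I)
(u(13, -10) + H(-4, 3))*E(10) = ((-3/7 + 13) + (13/2 + (3/2)*(-4)))*4 = (88/7 + (13/2 - 6))*4 = (88/7 + ½)*4 = (183/14)*4 = 366/7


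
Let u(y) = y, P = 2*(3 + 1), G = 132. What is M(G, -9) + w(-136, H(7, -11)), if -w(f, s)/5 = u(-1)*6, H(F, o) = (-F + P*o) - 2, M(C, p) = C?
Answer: 162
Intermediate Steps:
P = 8 (P = 2*4 = 8)
H(F, o) = -2 - F + 8*o (H(F, o) = (-F + 8*o) - 2 = -2 - F + 8*o)
w(f, s) = 30 (w(f, s) = -(-5)*6 = -5*(-6) = 30)
M(G, -9) + w(-136, H(7, -11)) = 132 + 30 = 162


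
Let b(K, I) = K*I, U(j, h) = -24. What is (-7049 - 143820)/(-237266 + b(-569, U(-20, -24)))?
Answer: 150869/223610 ≈ 0.67470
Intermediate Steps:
b(K, I) = I*K
(-7049 - 143820)/(-237266 + b(-569, U(-20, -24))) = (-7049 - 143820)/(-237266 - 24*(-569)) = -150869/(-237266 + 13656) = -150869/(-223610) = -150869*(-1/223610) = 150869/223610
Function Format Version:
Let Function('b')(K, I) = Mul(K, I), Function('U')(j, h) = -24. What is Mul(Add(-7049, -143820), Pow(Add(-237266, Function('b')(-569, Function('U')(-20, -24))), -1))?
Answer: Rational(150869, 223610) ≈ 0.67470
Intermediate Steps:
Function('b')(K, I) = Mul(I, K)
Mul(Add(-7049, -143820), Pow(Add(-237266, Function('b')(-569, Function('U')(-20, -24))), -1)) = Mul(Add(-7049, -143820), Pow(Add(-237266, Mul(-24, -569)), -1)) = Mul(-150869, Pow(Add(-237266, 13656), -1)) = Mul(-150869, Pow(-223610, -1)) = Mul(-150869, Rational(-1, 223610)) = Rational(150869, 223610)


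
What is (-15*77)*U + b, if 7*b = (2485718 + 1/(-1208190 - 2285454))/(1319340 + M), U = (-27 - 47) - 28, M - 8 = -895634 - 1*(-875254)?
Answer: 3742469802231577031/31766922315744 ≈ 1.1781e+5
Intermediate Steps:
M = -20372 (M = 8 + (-895634 - 1*(-875254)) = 8 + (-895634 + 875254) = 8 - 20380 = -20372)
U = -102 (U = -74 - 28 = -102)
b = 8684213776391/31766922315744 (b = ((2485718 + 1/(-1208190 - 2285454))/(1319340 - 20372))/7 = ((2485718 + 1/(-3493644))/1298968)/7 = ((2485718 - 1/3493644)*(1/1298968))/7 = ((8684213776391/3493644)*(1/1298968))/7 = (⅐)*(8684213776391/4538131759392) = 8684213776391/31766922315744 ≈ 0.27337)
(-15*77)*U + b = -15*77*(-102) + 8684213776391/31766922315744 = -1155*(-102) + 8684213776391/31766922315744 = 117810 + 8684213776391/31766922315744 = 3742469802231577031/31766922315744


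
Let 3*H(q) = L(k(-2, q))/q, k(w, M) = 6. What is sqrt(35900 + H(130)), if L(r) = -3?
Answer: sqrt(606709870)/130 ≈ 189.47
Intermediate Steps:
H(q) = -1/q (H(q) = (-3/q)/3 = -1/q)
sqrt(35900 + H(130)) = sqrt(35900 - 1/130) = sqrt(4666999/130) = sqrt(606709870)/130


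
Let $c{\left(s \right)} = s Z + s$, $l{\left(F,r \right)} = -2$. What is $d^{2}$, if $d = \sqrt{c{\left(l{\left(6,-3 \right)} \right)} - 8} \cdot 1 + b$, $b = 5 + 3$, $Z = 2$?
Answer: $\left(8 + i \sqrt{14}\right)^{2} \approx 50.0 + 59.867 i$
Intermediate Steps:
$c{\left(s \right)} = 3 s$ ($c{\left(s \right)} = s 2 + s = 2 s + s = 3 s$)
$b = 8$
$d = 8 + i \sqrt{14}$ ($d = \sqrt{3 \left(-2\right) - 8} \cdot 1 + 8 = \sqrt{-6 - 8} \cdot 1 + 8 = \sqrt{-14} \cdot 1 + 8 = i \sqrt{14} \cdot 1 + 8 = i \sqrt{14} + 8 = 8 + i \sqrt{14} \approx 8.0 + 3.7417 i$)
$d^{2} = \left(8 + i \sqrt{14}\right)^{2}$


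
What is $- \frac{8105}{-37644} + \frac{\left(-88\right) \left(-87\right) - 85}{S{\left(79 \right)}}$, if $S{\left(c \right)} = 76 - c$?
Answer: $- \frac{94992803}{37644} \approx -2523.5$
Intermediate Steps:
$- \frac{8105}{-37644} + \frac{\left(-88\right) \left(-87\right) - 85}{S{\left(79 \right)}} = - \frac{8105}{-37644} + \frac{\left(-88\right) \left(-87\right) - 85}{76 - 79} = \left(-8105\right) \left(- \frac{1}{37644}\right) + \frac{7656 - 85}{76 - 79} = \frac{8105}{37644} + \frac{7571}{-3} = \frac{8105}{37644} + 7571 \left(- \frac{1}{3}\right) = \frac{8105}{37644} - \frac{7571}{3} = - \frac{94992803}{37644}$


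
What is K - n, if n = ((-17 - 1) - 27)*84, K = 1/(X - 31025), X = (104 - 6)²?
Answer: 80971379/21421 ≈ 3780.0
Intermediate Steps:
X = 9604 (X = 98² = 9604)
K = -1/21421 (K = 1/(9604 - 31025) = 1/(-21421) = -1/21421 ≈ -4.6683e-5)
n = -3780 (n = (-18 - 27)*84 = -45*84 = -3780)
K - n = -1/21421 - 1*(-3780) = -1/21421 + 3780 = 80971379/21421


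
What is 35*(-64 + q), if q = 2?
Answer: -2170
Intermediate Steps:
35*(-64 + q) = 35*(-64 + 2) = 35*(-62) = -2170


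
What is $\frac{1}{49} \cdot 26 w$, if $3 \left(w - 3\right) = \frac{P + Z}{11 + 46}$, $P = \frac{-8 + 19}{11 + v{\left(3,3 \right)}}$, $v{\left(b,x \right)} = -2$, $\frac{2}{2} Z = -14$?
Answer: $\frac{117052}{75411} \approx 1.5522$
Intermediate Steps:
$Z = -14$
$P = \frac{11}{9}$ ($P = \frac{-8 + 19}{11 - 2} = \frac{11}{9} \approx 1.2222$)
$w = \frac{4502}{1539}$ ($w = 3 + \frac{\left(\frac{11}{9} - 14\right) \frac{1}{11 + 46}}{3} = 3 + \frac{\left(- \frac{115}{9}\right) \frac{1}{57}}{3} = 3 + \frac{1}{3} \left(- \frac{115}{513}\right) = 3 - \frac{115}{1539} = \frac{4502}{1539} \approx 2.9253$)
$\frac{1}{49} \cdot 26 w = \frac{1}{49} \cdot 26 \cdot \frac{4502}{1539} = \frac{26}{49} \cdot \frac{4502}{1539} = \frac{117052}{75411}$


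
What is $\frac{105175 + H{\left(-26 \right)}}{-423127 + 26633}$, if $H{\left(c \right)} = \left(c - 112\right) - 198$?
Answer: $- \frac{14977}{56642} \approx -0.26442$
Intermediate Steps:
$H{\left(c \right)} = -310 + c$ ($H{\left(c \right)} = \left(-112 + c\right) - 198 = -310 + c$)
$\frac{105175 + H{\left(-26 \right)}}{-423127 + 26633} = \frac{105175 - 336}{-423127 + 26633} = \frac{105175 - 336}{-396494} = 104839 \left(- \frac{1}{396494}\right) = - \frac{14977}{56642}$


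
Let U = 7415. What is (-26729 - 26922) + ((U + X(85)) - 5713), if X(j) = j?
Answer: -51864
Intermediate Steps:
(-26729 - 26922) + ((U + X(85)) - 5713) = (-26729 - 26922) + ((7415 + 85) - 5713) = -53651 + (7500 - 5713) = -53651 + 1787 = -51864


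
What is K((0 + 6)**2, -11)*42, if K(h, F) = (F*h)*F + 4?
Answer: 183120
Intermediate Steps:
K(h, F) = 4 + h*F**2 (K(h, F) = h*F**2 + 4 = 4 + h*F**2)
K((0 + 6)**2, -11)*42 = (4 + (0 + 6)**2*(-11)**2)*42 = (4 + 6**2*121)*42 = (4 + 36*121)*42 = (4 + 4356)*42 = 4360*42 = 183120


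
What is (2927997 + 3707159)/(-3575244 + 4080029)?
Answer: 6635156/504785 ≈ 13.145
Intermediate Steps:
(2927997 + 3707159)/(-3575244 + 4080029) = 6635156/504785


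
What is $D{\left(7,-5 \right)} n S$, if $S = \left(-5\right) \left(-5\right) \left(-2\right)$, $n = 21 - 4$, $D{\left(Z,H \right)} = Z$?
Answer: $-5950$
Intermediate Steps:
$n = 17$ ($n = 21 - 4 = 17$)
$S = -50$ ($S = 25 \left(-2\right) = -50$)
$D{\left(7,-5 \right)} n S = 7 \cdot 17 \left(-50\right) = 119 \left(-50\right) = -5950$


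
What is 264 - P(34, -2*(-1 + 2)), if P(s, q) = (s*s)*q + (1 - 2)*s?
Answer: 2610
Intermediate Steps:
P(s, q) = -s + q*s**2 (P(s, q) = s**2*q - s = q*s**2 - s = -s + q*s**2)
264 - P(34, -2*(-1 + 2)) = 264 - 34*(-1 - 2*(-1 + 2)*34) = 264 - 34*(-1 - 2*1*34) = 264 - 34*(-1 - 2*34) = 264 - 34*(-1 - 68) = 264 - 34*(-69) = 264 - 1*(-2346) = 264 + 2346 = 2610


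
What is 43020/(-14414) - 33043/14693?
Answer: -554187331/105892451 ≈ -5.2335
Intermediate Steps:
43020/(-14414) - 33043/14693 = 43020*(-1/14414) - 33043*1/14693 = -21510/7207 - 33043/14693 = -554187331/105892451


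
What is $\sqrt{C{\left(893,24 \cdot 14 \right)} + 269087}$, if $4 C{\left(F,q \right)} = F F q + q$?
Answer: $\sqrt{67254887} \approx 8200.9$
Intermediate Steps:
$C{\left(F,q \right)} = \frac{q}{4} + \frac{q F^{2}}{4}$ ($C{\left(F,q \right)} = \frac{F F q + q}{4} = \frac{F^{2} q + q}{4} = \frac{q F^{2} + q}{4} = \frac{q + q F^{2}}{4} = \frac{q}{4} + \frac{q F^{2}}{4}$)
$\sqrt{C{\left(893,24 \cdot 14 \right)} + 269087} = \sqrt{\frac{24 \cdot 14 \left(1 + 893^{2}\right)}{4} + 269087} = \sqrt{\frac{1}{4} \cdot 336 \left(1 + 797449\right) + 269087} = \sqrt{\frac{1}{4} \cdot 336 \cdot 797450 + 269087} = \sqrt{66985800 + 269087} = \sqrt{67254887}$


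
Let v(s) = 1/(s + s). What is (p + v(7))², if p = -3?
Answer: 1681/196 ≈ 8.5765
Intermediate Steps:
v(s) = 1/(2*s)
(p + v(7))² = (-3 + (½)/7)² = (-3 + (½)*(⅐))² = (-3 + 1/14)² = (-41/14)² = 1681/196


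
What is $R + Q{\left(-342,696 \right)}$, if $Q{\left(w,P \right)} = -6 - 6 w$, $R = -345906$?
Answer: $-343860$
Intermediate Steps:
$R + Q{\left(-342,696 \right)} = -345906 - -2046 = -345906 + \left(-6 + 2052\right) = -345906 + 2046 = -343860$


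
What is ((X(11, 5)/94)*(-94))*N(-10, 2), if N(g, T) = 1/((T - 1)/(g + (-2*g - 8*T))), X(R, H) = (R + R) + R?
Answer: 198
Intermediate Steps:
X(R, H) = 3*R (X(R, H) = 2*R + R = 3*R)
N(g, T) = (-g - 8*T)/(-1 + T) (N(g, T) = 1/((-1 + T)/(g + (-8*T - 2*g))) = 1/((-1 + T)/(-g - 8*T)) = (-g - 8*T)/(-1 + T))
((X(11, 5)/94)*(-94))*N(-10, 2) = (((3*11)/94)*(-94))*((-1*(-10) - 8*2)/(-1 + 2)) = ((33*(1/94))*(-94))*((10 - 16)/1) = ((33/94)*(-94))*(1*(-6)) = -33*(-6) = 198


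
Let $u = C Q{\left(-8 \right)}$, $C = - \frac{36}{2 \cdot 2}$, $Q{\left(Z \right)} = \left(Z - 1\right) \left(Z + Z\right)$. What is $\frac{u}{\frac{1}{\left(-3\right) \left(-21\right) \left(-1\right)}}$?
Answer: $81648$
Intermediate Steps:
$Q{\left(Z \right)} = 2 Z \left(-1 + Z\right)$ ($Q{\left(Z \right)} = \left(-1 + Z\right) 2 Z = 2 Z \left(-1 + Z\right)$)
$C = -9$ ($C = - \frac{36}{4} = \left(-36\right) \frac{1}{4} = -9$)
$u = -1296$ ($u = - 9 \cdot 2 \left(-8\right) \left(-1 - 8\right) = - 9 \cdot 2 \left(-8\right) \left(-9\right) = \left(-9\right) 144 = -1296$)
$\frac{u}{\frac{1}{\left(-3\right) \left(-21\right) \left(-1\right)}} = - \frac{1296}{\frac{1}{\left(-3\right) \left(-21\right) \left(-1\right)}} = - \frac{1296}{\frac{1}{63 \left(-1\right)}} = - \frac{1296}{\frac{1}{-63}} = - \frac{1296}{- \frac{1}{63}} = \left(-1296\right) \left(-63\right) = 81648$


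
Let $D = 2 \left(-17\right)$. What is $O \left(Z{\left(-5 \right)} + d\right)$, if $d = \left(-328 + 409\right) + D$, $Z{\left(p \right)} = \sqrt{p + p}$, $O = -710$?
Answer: $-33370 - 710 i \sqrt{10} \approx -33370.0 - 2245.2 i$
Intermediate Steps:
$Z{\left(p \right)} = \sqrt{2} \sqrt{p}$ ($Z{\left(p \right)} = \sqrt{2 p} = \sqrt{2} \sqrt{p}$)
$D = -34$
$d = 47$ ($d = \left(-328 + 409\right) - 34 = 81 - 34 = 47$)
$O \left(Z{\left(-5 \right)} + d\right) = - 710 \left(\sqrt{2} \sqrt{-5} + 47\right) = - 710 \left(\sqrt{2} i \sqrt{5} + 47\right) = - 710 \left(i \sqrt{10} + 47\right) = - 710 \left(47 + i \sqrt{10}\right) = -33370 - 710 i \sqrt{10}$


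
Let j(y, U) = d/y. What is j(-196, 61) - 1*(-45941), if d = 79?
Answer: 9004357/196 ≈ 45941.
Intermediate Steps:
j(y, U) = 79/y
j(-196, 61) - 1*(-45941) = 79/(-196) - 1*(-45941) = 79*(-1/196) + 45941 = -79/196 + 45941 = 9004357/196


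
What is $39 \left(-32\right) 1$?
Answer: $-1248$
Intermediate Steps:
$39 \left(-32\right) 1 = \left(-1248\right) 1 = -1248$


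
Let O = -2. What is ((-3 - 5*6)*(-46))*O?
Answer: -3036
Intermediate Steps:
((-3 - 5*6)*(-46))*O = ((-3 - 5*6)*(-46))*(-2) = ((-3 - 30)*(-46))*(-2) = -33*(-46)*(-2) = 1518*(-2) = -3036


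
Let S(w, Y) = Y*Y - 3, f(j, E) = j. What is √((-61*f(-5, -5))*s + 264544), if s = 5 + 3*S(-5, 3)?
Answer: √271559 ≈ 521.11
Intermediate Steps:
S(w, Y) = -3 + Y² (S(w, Y) = Y² - 3 = -3 + Y²)
s = 23 (s = 5 + 3*(-3 + 3²) = 5 + 3*(-3 + 9) = 5 + 3*6 = 5 + 18 = 23)
√((-61*f(-5, -5))*s + 264544) = √(-61*(-5)*23 + 264544) = √(305*23 + 264544) = √(7015 + 264544) = √271559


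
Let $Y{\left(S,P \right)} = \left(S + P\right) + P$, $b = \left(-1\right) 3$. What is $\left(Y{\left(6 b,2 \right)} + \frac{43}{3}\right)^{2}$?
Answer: $\frac{1}{9} \approx 0.11111$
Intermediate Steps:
$b = -3$
$Y{\left(S,P \right)} = S + 2 P$ ($Y{\left(S,P \right)} = \left(P + S\right) + P = S + 2 P$)
$\left(Y{\left(6 b,2 \right)} + \frac{43}{3}\right)^{2} = \left(\left(6 \left(-3\right) + 2 \cdot 2\right) + \frac{43}{3}\right)^{2} = \left(\left(-18 + 4\right) + 43 \cdot \frac{1}{3}\right)^{2} = \left(-14 + \frac{43}{3}\right)^{2} = \left(\frac{1}{3}\right)^{2} = \frac{1}{9}$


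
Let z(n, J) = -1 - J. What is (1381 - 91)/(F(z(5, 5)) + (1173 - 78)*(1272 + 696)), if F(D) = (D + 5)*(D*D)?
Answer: 215/359154 ≈ 0.00059863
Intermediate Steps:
F(D) = D**2*(5 + D) (F(D) = (5 + D)*D**2 = D**2*(5 + D))
(1381 - 91)/(F(z(5, 5)) + (1173 - 78)*(1272 + 696)) = (1381 - 91)/((-1 - 1*5)**2*(5 + (-1 - 1*5)) + (1173 - 78)*(1272 + 696)) = 1290/((-1 - 5)**2*(5 + (-1 - 5)) + 1095*1968) = 1290/((-6)**2*(5 - 6) + 2154960) = 1290/(36*(-1) + 2154960) = 1290/(-36 + 2154960) = 1290/2154924 = 1290*(1/2154924) = 215/359154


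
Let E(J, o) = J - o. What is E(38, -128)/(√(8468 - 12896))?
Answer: -83*I*√123/369 ≈ -2.4946*I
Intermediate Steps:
E(38, -128)/(√(8468 - 12896)) = (38 - 1*(-128))/(√(8468 - 12896)) = (38 + 128)/(√(-4428)) = 166/((6*I*√123)) = 166*(-I*√123/738) = -83*I*√123/369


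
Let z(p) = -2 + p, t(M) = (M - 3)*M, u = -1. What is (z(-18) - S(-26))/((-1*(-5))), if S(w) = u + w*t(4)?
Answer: 17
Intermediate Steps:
t(M) = M*(-3 + M) (t(M) = (-3 + M)*M = M*(-3 + M))
S(w) = -1 + 4*w (S(w) = -1 + w*(4*(-3 + 4)) = -1 + w*(4*1) = -1 + w*4 = -1 + 4*w)
(z(-18) - S(-26))/((-1*(-5))) = ((-2 - 18) - (-1 + 4*(-26)))/((-1*(-5))) = (-20 - (-1 - 104))/5 = (-20 - 1*(-105))/5 = (-20 + 105)/5 = (⅕)*85 = 17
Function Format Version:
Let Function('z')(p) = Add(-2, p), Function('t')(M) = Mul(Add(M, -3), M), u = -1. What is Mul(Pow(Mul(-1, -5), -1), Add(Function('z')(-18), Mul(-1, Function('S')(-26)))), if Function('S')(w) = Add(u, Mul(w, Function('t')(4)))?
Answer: 17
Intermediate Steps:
Function('t')(M) = Mul(M, Add(-3, M)) (Function('t')(M) = Mul(Add(-3, M), M) = Mul(M, Add(-3, M)))
Function('S')(w) = Add(-1, Mul(4, w)) (Function('S')(w) = Add(-1, Mul(w, Mul(4, Add(-3, 4)))) = Add(-1, Mul(w, Mul(4, 1))) = Add(-1, Mul(w, 4)) = Add(-1, Mul(4, w)))
Mul(Pow(Mul(-1, -5), -1), Add(Function('z')(-18), Mul(-1, Function('S')(-26)))) = Mul(Pow(Mul(-1, -5), -1), Add(Add(-2, -18), Mul(-1, Add(-1, Mul(4, -26))))) = Mul(Pow(5, -1), Add(-20, Mul(-1, Add(-1, -104)))) = Mul(Rational(1, 5), Add(-20, Mul(-1, -105))) = Mul(Rational(1, 5), Add(-20, 105)) = Mul(Rational(1, 5), 85) = 17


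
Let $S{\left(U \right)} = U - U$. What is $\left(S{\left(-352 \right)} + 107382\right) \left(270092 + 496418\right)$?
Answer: $82309376820$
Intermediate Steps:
$S{\left(U \right)} = 0$
$\left(S{\left(-352 \right)} + 107382\right) \left(270092 + 496418\right) = \left(0 + 107382\right) \left(270092 + 496418\right) = 107382 \cdot 766510 = 82309376820$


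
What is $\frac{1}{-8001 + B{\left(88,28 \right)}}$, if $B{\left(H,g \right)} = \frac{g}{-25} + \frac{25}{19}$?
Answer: $- \frac{475}{3800382} \approx -0.00012499$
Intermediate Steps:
$B{\left(H,g \right)} = \frac{25}{19} - \frac{g}{25}$ ($B{\left(H,g \right)} = g \left(- \frac{1}{25}\right) + 25 \cdot \frac{1}{19} = - \frac{g}{25} + \frac{25}{19} = \frac{25}{19} - \frac{g}{25}$)
$\frac{1}{-8001 + B{\left(88,28 \right)}} = \frac{1}{-8001 + \left(\frac{25}{19} - \frac{28}{25}\right)} = \frac{1}{-8001 + \frac{93}{475}} = \frac{1}{- \frac{3800382}{475}} = - \frac{475}{3800382}$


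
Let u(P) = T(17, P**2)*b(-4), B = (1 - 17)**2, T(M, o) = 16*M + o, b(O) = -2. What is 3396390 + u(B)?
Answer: 3264774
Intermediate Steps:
T(M, o) = o + 16*M
B = 256 (B = (-16)**2 = 256)
u(P) = -544 - 2*P**2 (u(P) = (P**2 + 16*17)*(-2) = (P**2 + 272)*(-2) = (272 + P**2)*(-2) = -544 - 2*P**2)
3396390 + u(B) = 3396390 + (-544 - 2*256**2) = 3396390 + (-544 - 2*65536) = 3396390 + (-544 - 131072) = 3396390 - 131616 = 3264774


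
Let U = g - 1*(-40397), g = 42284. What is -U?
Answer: -82681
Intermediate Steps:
U = 82681 (U = 42284 - 1*(-40397) = 42284 + 40397 = 82681)
-U = -1*82681 = -82681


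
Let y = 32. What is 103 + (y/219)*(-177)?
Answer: 5631/73 ≈ 77.137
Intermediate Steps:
103 + (y/219)*(-177) = 103 + (32/219)*(-177) = 103 - 1888/73 = 5631/73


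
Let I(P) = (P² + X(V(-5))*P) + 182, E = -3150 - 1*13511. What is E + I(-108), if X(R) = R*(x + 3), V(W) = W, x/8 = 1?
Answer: 1125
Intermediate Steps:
x = 8 (x = 8*1 = 8)
X(R) = 11*R (X(R) = R*(8 + 3) = R*11 = 11*R)
E = -16661 (E = -3150 - 13511 = -16661)
I(P) = 182 + P² - 55*P (I(P) = (P² + (11*(-5))*P) + 182 = (P² - 55*P) + 182 = 182 + P² - 55*P)
E + I(-108) = -16661 + (182 + (-108)² - 55*(-108)) = -16661 + (182 + 11664 + 5940) = -16661 + 17786 = 1125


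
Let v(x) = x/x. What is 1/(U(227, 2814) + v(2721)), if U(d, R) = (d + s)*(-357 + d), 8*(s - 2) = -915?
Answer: -4/59601 ≈ -6.7113e-5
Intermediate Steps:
s = -899/8 (s = 2 + (1/8)*(-915) = 2 - 915/8 = -899/8 ≈ -112.38)
v(x) = 1
U(d, R) = (-357 + d)*(-899/8 + d) (U(d, R) = (d - 899/8)*(-357 + d) = (-899/8 + d)*(-357 + d) = (-357 + d)*(-899/8 + d))
1/(U(227, 2814) + v(2721)) = 1/((320943/8 + 227**2 - 3755/8*227) + 1) = 1/((320943/8 + 51529 - 852385/8) + 1) = 1/(-59605/4 + 1) = 1/(-59601/4) = -4/59601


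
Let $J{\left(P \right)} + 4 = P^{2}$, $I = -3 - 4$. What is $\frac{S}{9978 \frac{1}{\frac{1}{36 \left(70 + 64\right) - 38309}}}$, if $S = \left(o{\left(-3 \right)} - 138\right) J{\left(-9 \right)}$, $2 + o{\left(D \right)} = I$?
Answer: $\frac{3773}{111371110} \approx 3.3878 \cdot 10^{-5}$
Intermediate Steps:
$I = -7$ ($I = -3 - 4 = -7$)
$J{\left(P \right)} = -4 + P^{2}$
$o{\left(D \right)} = -9$ ($o{\left(D \right)} = -2 - 7 = -9$)
$S = -11319$ ($S = \left(-9 - 138\right) \left(-4 + \left(-9\right)^{2}\right) = - 147 \left(-4 + 81\right) = \left(-147\right) 77 = -11319$)
$\frac{S}{9978 \frac{1}{\frac{1}{36 \left(70 + 64\right) - 38309}}} = - \frac{11319}{9978 \frac{1}{\frac{1}{36 \left(70 + 64\right) - 38309}}} = - \frac{11319}{9978 \frac{1}{\frac{1}{36 \cdot 134 - 38309}}} = - \frac{11319}{9978 \frac{1}{\frac{1}{4824 - 38309}}} = - \frac{11319}{9978 \frac{1}{\frac{1}{-33485}}} = - \frac{11319}{9978 \frac{1}{- \frac{1}{33485}}} = - \frac{11319}{9978 \left(-33485\right)} = - \frac{11319}{-334113330} = \left(-11319\right) \left(- \frac{1}{334113330}\right) = \frac{3773}{111371110}$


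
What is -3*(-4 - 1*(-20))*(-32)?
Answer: 1536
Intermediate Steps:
-3*(-4 - 1*(-20))*(-32) = -3*(-4 + 20)*(-32) = -3*16*(-32) = -48*(-32) = 1536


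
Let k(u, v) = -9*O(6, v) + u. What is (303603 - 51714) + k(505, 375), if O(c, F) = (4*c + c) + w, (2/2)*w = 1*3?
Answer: 252097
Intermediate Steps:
w = 3 (w = 1*3 = 3)
O(c, F) = 3 + 5*c (O(c, F) = (4*c + c) + 3 = 5*c + 3 = 3 + 5*c)
k(u, v) = -297 + u (k(u, v) = -9*(3 + 5*6) + u = -9*(3 + 30) + u = -9*33 + u = -297 + u)
(303603 - 51714) + k(505, 375) = (303603 - 51714) + (-297 + 505) = 251889 + 208 = 252097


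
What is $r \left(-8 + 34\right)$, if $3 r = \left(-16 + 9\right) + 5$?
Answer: $- \frac{52}{3} \approx -17.333$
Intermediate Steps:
$r = - \frac{2}{3}$ ($r = \frac{\left(-16 + 9\right) + 5}{3} = \frac{-7 + 5}{3} = \frac{1}{3} \left(-2\right) = - \frac{2}{3} \approx -0.66667$)
$r \left(-8 + 34\right) = - \frac{2 \left(-8 + 34\right)}{3} = \left(- \frac{2}{3}\right) 26 = - \frac{52}{3}$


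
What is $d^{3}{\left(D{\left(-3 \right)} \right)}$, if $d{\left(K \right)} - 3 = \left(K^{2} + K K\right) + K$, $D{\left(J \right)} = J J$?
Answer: $5268024$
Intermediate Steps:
$D{\left(J \right)} = J^{2}$
$d{\left(K \right)} = 3 + K + 2 K^{2}$ ($d{\left(K \right)} = 3 + \left(\left(K^{2} + K K\right) + K\right) = 3 + \left(\left(K^{2} + K^{2}\right) + K\right) = 3 + \left(2 K^{2} + K\right) = 3 + \left(K + 2 K^{2}\right) = 3 + K + 2 K^{2}$)
$d^{3}{\left(D{\left(-3 \right)} \right)} = \left(3 + \left(-3\right)^{2} + 2 \left(\left(-3\right)^{2}\right)^{2}\right)^{3} = \left(3 + 9 + 2 \cdot 9^{2}\right)^{3} = \left(3 + 9 + 2 \cdot 81\right)^{3} = \left(3 + 9 + 162\right)^{3} = 174^{3} = 5268024$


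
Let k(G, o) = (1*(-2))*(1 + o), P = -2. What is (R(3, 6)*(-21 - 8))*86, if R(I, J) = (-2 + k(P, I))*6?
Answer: 149640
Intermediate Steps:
k(G, o) = -2 - 2*o (k(G, o) = -2*(1 + o) = -2 - 2*o)
R(I, J) = -24 - 12*I (R(I, J) = (-2 + (-2 - 2*I))*6 = (-4 - 2*I)*6 = -24 - 12*I)
(R(3, 6)*(-21 - 8))*86 = ((-24 - 12*3)*(-21 - 8))*86 = ((-24 - 36)*(-29))*86 = -60*(-29)*86 = 1740*86 = 149640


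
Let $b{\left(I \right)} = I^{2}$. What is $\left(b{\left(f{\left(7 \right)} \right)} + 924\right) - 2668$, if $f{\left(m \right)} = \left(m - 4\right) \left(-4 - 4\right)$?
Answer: $-1168$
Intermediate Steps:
$f{\left(m \right)} = 32 - 8 m$ ($f{\left(m \right)} = \left(-4 + m\right) \left(-8\right) = 32 - 8 m$)
$\left(b{\left(f{\left(7 \right)} \right)} + 924\right) - 2668 = \left(\left(32 - 56\right)^{2} + 924\right) - 2668 = \left(\left(-24\right)^{2} + 924\right) - 2668 = \left(576 + 924\right) - 2668 = 1500 - 2668 = -1168$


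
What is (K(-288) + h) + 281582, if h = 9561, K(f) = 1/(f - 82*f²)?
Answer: 1980266178527/6801696 ≈ 2.9114e+5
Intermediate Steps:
(K(-288) + h) + 281582 = (-1/(-288*(-1 + 82*(-288))) + 9561) + 281582 = (-1*(-1/288)/(-1 - 23616) + 9561) + 281582 = (-1*(-1/288)/(-23617) + 9561) + 281582 = (-1*(-1/288)*(-1/23617) + 9561) + 281582 = (-1/6801696 + 9561) + 281582 = 65031015455/6801696 + 281582 = 1980266178527/6801696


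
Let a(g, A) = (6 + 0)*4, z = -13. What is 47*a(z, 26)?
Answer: 1128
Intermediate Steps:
a(g, A) = 24 (a(g, A) = 6*4 = 24)
47*a(z, 26) = 47*24 = 1128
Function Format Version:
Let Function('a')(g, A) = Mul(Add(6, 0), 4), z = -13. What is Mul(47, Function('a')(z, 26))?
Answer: 1128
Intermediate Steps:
Function('a')(g, A) = 24 (Function('a')(g, A) = Mul(6, 4) = 24)
Mul(47, Function('a')(z, 26)) = Mul(47, 24) = 1128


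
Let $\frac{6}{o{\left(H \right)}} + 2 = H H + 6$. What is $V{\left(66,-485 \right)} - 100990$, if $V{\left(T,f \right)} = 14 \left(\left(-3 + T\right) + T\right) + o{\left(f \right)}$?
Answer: $- \frac{23330953130}{235229} \approx -99184.0$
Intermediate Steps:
$o{\left(H \right)} = \frac{6}{4 + H^{2}}$ ($o{\left(H \right)} = \frac{6}{-2 + \left(H H + 6\right)} = \frac{6}{-2 + \left(H^{2} + 6\right)} = \frac{6}{-2 + \left(6 + H^{2}\right)} = \frac{6}{4 + H^{2}}$)
$V{\left(T,f \right)} = -42 + \frac{6}{4 + f^{2}} + 28 T$ ($V{\left(T,f \right)} = 14 \left(\left(-3 + T\right) + T\right) + \frac{6}{4 + f^{2}} = 14 \left(-3 + 2 T\right) + \frac{6}{4 + f^{2}} = \left(-42 + 28 T\right) + \frac{6}{4 + f^{2}} = -42 + \frac{6}{4 + f^{2}} + 28 T$)
$V{\left(66,-485 \right)} - 100990 = \frac{2 \left(3 + 7 \left(-3 + 2 \cdot 66\right) \left(4 + \left(-485\right)^{2}\right)\right)}{4 + \left(-485\right)^{2}} - 100990 = \frac{2 \left(3 + 7 \left(-3 + 132\right) \left(4 + 235225\right)\right)}{4 + 235225} - 100990 = \frac{2 \left(3 + 7 \cdot 129 \cdot 235229\right)}{235229} - 100990 = 2 \cdot \frac{1}{235229} \left(3 + 212411787\right) - 100990 = 2 \cdot \frac{1}{235229} \cdot 212411790 - 100990 = \frac{424823580}{235229} - 100990 = - \frac{23330953130}{235229}$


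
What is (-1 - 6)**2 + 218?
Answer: 267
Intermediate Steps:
(-1 - 6)**2 + 218 = (-7)**2 + 218 = 49 + 218 = 267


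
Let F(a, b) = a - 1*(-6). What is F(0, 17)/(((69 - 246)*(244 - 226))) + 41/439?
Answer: 21332/233109 ≈ 0.091511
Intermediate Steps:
F(a, b) = 6 + a (F(a, b) = a + 6 = 6 + a)
F(0, 17)/(((69 - 246)*(244 - 226))) + 41/439 = (6 + 0)/(((69 - 246)*(244 - 226))) + 41/439 = 6/((-177*18)) + 41*(1/439) = 6/(-3186) + 41/439 = 6*(-1/3186) + 41/439 = -1/531 + 41/439 = 21332/233109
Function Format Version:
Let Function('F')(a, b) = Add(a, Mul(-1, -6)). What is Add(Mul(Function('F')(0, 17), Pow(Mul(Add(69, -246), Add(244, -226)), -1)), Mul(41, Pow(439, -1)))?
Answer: Rational(21332, 233109) ≈ 0.091511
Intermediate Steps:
Function('F')(a, b) = Add(6, a) (Function('F')(a, b) = Add(a, 6) = Add(6, a))
Add(Mul(Function('F')(0, 17), Pow(Mul(Add(69, -246), Add(244, -226)), -1)), Mul(41, Pow(439, -1))) = Add(Mul(Add(6, 0), Pow(Mul(Add(69, -246), Add(244, -226)), -1)), Mul(41, Pow(439, -1))) = Add(Mul(6, Pow(Mul(-177, 18), -1)), Mul(41, Rational(1, 439))) = Add(Mul(6, Pow(-3186, -1)), Rational(41, 439)) = Add(Mul(6, Rational(-1, 3186)), Rational(41, 439)) = Add(Rational(-1, 531), Rational(41, 439)) = Rational(21332, 233109)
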